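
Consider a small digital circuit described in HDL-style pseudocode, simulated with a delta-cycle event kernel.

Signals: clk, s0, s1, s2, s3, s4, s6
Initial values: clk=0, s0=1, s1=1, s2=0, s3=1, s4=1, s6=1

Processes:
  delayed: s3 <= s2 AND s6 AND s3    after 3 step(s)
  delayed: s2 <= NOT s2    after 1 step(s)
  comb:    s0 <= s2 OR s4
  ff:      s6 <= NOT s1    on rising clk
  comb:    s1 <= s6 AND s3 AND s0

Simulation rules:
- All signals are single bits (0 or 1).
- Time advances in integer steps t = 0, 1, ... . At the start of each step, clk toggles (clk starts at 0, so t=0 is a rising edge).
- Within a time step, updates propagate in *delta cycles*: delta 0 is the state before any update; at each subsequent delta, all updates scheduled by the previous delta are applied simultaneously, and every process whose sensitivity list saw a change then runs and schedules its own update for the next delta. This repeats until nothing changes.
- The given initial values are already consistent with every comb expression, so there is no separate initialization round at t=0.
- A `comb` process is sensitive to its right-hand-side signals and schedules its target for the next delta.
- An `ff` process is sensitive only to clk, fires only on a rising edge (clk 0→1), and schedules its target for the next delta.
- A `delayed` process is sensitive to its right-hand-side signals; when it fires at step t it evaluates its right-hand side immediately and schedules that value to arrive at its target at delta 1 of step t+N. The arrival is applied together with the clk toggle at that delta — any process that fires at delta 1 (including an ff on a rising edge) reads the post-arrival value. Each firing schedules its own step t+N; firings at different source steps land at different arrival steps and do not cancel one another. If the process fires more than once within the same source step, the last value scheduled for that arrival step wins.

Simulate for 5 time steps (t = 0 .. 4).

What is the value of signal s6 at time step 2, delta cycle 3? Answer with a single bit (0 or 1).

[bits: s1,clk,s4,s2,s0,s3,s6]
t=0: Δ0=1010111 Δ1=1110111 Δ2=1110110 Δ3=0110110 | 3Δ
t=1: Δ0=0110110 Δ1=0010110 | 1Δ
t=2: Δ0=0010110 Δ1=0110110 Δ2=0110111 Δ3=1110111 | 3Δ
t=3: Δ0=1110111 Δ1=1010101 Δ2=0010101 | 2Δ
t=4: Δ0=0010101 Δ1=0110101 | 1Δ

1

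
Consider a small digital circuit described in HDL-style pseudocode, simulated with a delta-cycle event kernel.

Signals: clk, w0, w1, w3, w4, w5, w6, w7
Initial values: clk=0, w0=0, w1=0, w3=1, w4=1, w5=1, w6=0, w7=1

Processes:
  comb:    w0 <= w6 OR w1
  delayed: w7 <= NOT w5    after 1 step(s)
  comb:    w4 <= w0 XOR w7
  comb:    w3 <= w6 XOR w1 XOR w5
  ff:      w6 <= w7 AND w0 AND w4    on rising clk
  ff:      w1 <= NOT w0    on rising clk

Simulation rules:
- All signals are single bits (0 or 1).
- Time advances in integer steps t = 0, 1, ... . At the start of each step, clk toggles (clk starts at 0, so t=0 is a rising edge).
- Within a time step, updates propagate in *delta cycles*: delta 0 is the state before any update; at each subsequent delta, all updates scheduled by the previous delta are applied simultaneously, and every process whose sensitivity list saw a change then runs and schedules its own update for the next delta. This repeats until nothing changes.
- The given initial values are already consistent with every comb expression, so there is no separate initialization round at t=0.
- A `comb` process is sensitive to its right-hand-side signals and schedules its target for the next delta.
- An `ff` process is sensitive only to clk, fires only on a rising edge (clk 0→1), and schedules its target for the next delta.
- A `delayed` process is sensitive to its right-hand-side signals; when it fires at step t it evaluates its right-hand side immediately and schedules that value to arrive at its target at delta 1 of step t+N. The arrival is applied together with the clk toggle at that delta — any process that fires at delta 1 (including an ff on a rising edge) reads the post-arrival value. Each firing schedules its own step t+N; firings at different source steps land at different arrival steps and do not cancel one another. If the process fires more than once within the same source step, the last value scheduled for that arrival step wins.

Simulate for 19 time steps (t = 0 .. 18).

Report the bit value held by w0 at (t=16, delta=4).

t=0 Δ0: w1=0 w7=1 w0=0 w5=1 w4=1 w3=1 clk=0 w6=0
  Δ1: clk:0→1
  Δ2: w1:0→1
  Δ3: w0:0→1, w3:1→0
  Δ4: w4:1→0
  (4Δ to stable)
t=1 Δ0: w1=1 w7=1 w0=1 w5=1 w4=0 w3=0 clk=1 w6=0
  Δ1: clk:1→0
  (1Δ to stable)
t=2 Δ0: w1=1 w7=1 w0=1 w5=1 w4=0 w3=0 clk=0 w6=0
  Δ1: clk:0→1
  Δ2: w1:1→0
  Δ3: w0:1→0, w3:0→1
  Δ4: w4:0→1
  (4Δ to stable)
t=3 Δ0: w1=0 w7=1 w0=0 w5=1 w4=1 w3=1 clk=1 w6=0
  Δ1: clk:1→0
  (1Δ to stable)
t=4 Δ0: w1=0 w7=1 w0=0 w5=1 w4=1 w3=1 clk=0 w6=0
  Δ1: clk:0→1
  Δ2: w1:0→1
  Δ3: w0:0→1, w3:1→0
  Δ4: w4:1→0
  (4Δ to stable)
t=5 Δ0: w1=1 w7=1 w0=1 w5=1 w4=0 w3=0 clk=1 w6=0
  Δ1: clk:1→0
  (1Δ to stable)
t=6 Δ0: w1=1 w7=1 w0=1 w5=1 w4=0 w3=0 clk=0 w6=0
  Δ1: clk:0→1
  Δ2: w1:1→0
  Δ3: w0:1→0, w3:0→1
  Δ4: w4:0→1
  (4Δ to stable)
t=7 Δ0: w1=0 w7=1 w0=0 w5=1 w4=1 w3=1 clk=1 w6=0
  Δ1: clk:1→0
  (1Δ to stable)
t=8 Δ0: w1=0 w7=1 w0=0 w5=1 w4=1 w3=1 clk=0 w6=0
  Δ1: clk:0→1
  Δ2: w1:0→1
  Δ3: w0:0→1, w3:1→0
  Δ4: w4:1→0
  (4Δ to stable)
t=9 Δ0: w1=1 w7=1 w0=1 w5=1 w4=0 w3=0 clk=1 w6=0
  Δ1: clk:1→0
  (1Δ to stable)
t=10 Δ0: w1=1 w7=1 w0=1 w5=1 w4=0 w3=0 clk=0 w6=0
  Δ1: clk:0→1
  Δ2: w1:1→0
  Δ3: w0:1→0, w3:0→1
  Δ4: w4:0→1
  (4Δ to stable)
t=11 Δ0: w1=0 w7=1 w0=0 w5=1 w4=1 w3=1 clk=1 w6=0
  Δ1: clk:1→0
  (1Δ to stable)
t=12 Δ0: w1=0 w7=1 w0=0 w5=1 w4=1 w3=1 clk=0 w6=0
  Δ1: clk:0→1
  Δ2: w1:0→1
  Δ3: w0:0→1, w3:1→0
  Δ4: w4:1→0
  (4Δ to stable)
t=13 Δ0: w1=1 w7=1 w0=1 w5=1 w4=0 w3=0 clk=1 w6=0
  Δ1: clk:1→0
  (1Δ to stable)
t=14 Δ0: w1=1 w7=1 w0=1 w5=1 w4=0 w3=0 clk=0 w6=0
  Δ1: clk:0→1
  Δ2: w1:1→0
  Δ3: w0:1→0, w3:0→1
  Δ4: w4:0→1
  (4Δ to stable)
t=15 Δ0: w1=0 w7=1 w0=0 w5=1 w4=1 w3=1 clk=1 w6=0
  Δ1: clk:1→0
  (1Δ to stable)
t=16 Δ0: w1=0 w7=1 w0=0 w5=1 w4=1 w3=1 clk=0 w6=0
  Δ1: clk:0→1
  Δ2: w1:0→1
  Δ3: w0:0→1, w3:1→0
  Δ4: w4:1→0
  (4Δ to stable)
t=17 Δ0: w1=1 w7=1 w0=1 w5=1 w4=0 w3=0 clk=1 w6=0
  Δ1: clk:1→0
  (1Δ to stable)
t=18 Δ0: w1=1 w7=1 w0=1 w5=1 w4=0 w3=0 clk=0 w6=0
  Δ1: clk:0→1
  Δ2: w1:1→0
  Δ3: w0:1→0, w3:0→1
  Δ4: w4:0→1
  (4Δ to stable)

1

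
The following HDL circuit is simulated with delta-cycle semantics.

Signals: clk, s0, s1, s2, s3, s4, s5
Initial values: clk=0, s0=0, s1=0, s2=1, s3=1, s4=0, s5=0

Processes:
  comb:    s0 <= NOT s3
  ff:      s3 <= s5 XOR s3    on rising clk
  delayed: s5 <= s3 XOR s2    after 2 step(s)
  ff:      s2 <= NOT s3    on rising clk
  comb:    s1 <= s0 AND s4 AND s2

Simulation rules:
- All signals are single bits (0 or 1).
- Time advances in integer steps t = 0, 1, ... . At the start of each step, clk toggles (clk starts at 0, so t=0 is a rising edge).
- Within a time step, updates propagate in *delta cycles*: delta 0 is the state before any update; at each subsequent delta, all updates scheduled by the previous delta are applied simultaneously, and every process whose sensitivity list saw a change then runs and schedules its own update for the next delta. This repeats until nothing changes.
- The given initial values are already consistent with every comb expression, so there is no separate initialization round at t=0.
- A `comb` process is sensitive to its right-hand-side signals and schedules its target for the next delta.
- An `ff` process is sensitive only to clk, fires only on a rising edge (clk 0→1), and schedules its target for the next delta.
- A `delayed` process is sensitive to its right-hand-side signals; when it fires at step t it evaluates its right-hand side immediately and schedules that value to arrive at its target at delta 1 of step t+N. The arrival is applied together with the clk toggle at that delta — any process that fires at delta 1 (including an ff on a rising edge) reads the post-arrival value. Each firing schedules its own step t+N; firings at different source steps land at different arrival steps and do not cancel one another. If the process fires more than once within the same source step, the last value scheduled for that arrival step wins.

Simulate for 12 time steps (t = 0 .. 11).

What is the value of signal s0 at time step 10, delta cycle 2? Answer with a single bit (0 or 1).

0

t0.Δ0 s1=0 s2=1 clk=0 s3=1 s4=0 s5=0 s0=0
t0.Δ1 s1=0 s2=1 clk=1 s3=1 s4=0 s5=0 s0=0
t0.Δ2 s1=0 s2=0 clk=1 s3=1 s4=0 s5=0 s0=0
t1.Δ0 s1=0 s2=0 clk=1 s3=1 s4=0 s5=0 s0=0
t1.Δ1 s1=0 s2=0 clk=0 s3=1 s4=0 s5=0 s0=0
t2.Δ0 s1=0 s2=0 clk=0 s3=1 s4=0 s5=0 s0=0
t2.Δ1 s1=0 s2=0 clk=1 s3=1 s4=0 s5=1 s0=0
t2.Δ2 s1=0 s2=0 clk=1 s3=0 s4=0 s5=1 s0=0
t2.Δ3 s1=0 s2=0 clk=1 s3=0 s4=0 s5=1 s0=1
t3.Δ0 s1=0 s2=0 clk=1 s3=0 s4=0 s5=1 s0=1
t3.Δ1 s1=0 s2=0 clk=0 s3=0 s4=0 s5=1 s0=1
t4.Δ0 s1=0 s2=0 clk=0 s3=0 s4=0 s5=1 s0=1
t4.Δ1 s1=0 s2=0 clk=1 s3=0 s4=0 s5=0 s0=1
t4.Δ2 s1=0 s2=1 clk=1 s3=0 s4=0 s5=0 s0=1
t5.Δ0 s1=0 s2=1 clk=1 s3=0 s4=0 s5=0 s0=1
t5.Δ1 s1=0 s2=1 clk=0 s3=0 s4=0 s5=0 s0=1
t6.Δ0 s1=0 s2=1 clk=0 s3=0 s4=0 s5=0 s0=1
t6.Δ1 s1=0 s2=1 clk=1 s3=0 s4=0 s5=1 s0=1
t6.Δ2 s1=0 s2=1 clk=1 s3=1 s4=0 s5=1 s0=1
t6.Δ3 s1=0 s2=1 clk=1 s3=1 s4=0 s5=1 s0=0
t7.Δ0 s1=0 s2=1 clk=1 s3=1 s4=0 s5=1 s0=0
t7.Δ1 s1=0 s2=1 clk=0 s3=1 s4=0 s5=1 s0=0
t8.Δ0 s1=0 s2=1 clk=0 s3=1 s4=0 s5=1 s0=0
t8.Δ1 s1=0 s2=1 clk=1 s3=1 s4=0 s5=0 s0=0
t8.Δ2 s1=0 s2=0 clk=1 s3=1 s4=0 s5=0 s0=0
t9.Δ0 s1=0 s2=0 clk=1 s3=1 s4=0 s5=0 s0=0
t9.Δ1 s1=0 s2=0 clk=0 s3=1 s4=0 s5=0 s0=0
t10.Δ0 s1=0 s2=0 clk=0 s3=1 s4=0 s5=0 s0=0
t10.Δ1 s1=0 s2=0 clk=1 s3=1 s4=0 s5=1 s0=0
t10.Δ2 s1=0 s2=0 clk=1 s3=0 s4=0 s5=1 s0=0
t10.Δ3 s1=0 s2=0 clk=1 s3=0 s4=0 s5=1 s0=1
t11.Δ0 s1=0 s2=0 clk=1 s3=0 s4=0 s5=1 s0=1
t11.Δ1 s1=0 s2=0 clk=0 s3=0 s4=0 s5=1 s0=1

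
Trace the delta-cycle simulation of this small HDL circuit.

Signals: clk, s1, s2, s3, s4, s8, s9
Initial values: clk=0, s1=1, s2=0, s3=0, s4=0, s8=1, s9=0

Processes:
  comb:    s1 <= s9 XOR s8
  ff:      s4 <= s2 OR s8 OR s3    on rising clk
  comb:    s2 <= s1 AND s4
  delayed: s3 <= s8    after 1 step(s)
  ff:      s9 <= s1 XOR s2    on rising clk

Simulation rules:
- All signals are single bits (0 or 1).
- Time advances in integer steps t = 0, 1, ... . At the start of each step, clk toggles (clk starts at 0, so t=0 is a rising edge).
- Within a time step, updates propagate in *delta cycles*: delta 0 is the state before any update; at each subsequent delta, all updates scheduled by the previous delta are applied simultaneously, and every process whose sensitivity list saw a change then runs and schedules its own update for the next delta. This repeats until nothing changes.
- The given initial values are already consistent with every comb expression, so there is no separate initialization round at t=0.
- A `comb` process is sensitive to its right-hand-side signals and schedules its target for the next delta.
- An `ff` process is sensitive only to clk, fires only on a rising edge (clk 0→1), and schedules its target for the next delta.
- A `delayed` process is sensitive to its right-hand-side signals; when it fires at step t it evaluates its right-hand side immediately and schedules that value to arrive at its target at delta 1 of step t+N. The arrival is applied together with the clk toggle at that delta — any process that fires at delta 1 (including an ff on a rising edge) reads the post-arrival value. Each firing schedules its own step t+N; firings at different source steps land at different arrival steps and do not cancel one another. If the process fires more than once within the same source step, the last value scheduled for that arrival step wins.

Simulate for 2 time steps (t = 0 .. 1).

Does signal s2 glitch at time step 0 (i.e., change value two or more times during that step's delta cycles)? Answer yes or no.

yes

[bits: s3,s8,s1,s2,s9,s4,clk]
t=0: Δ0=0110000 Δ1=0110001 Δ2=0110111 Δ3=0101111 Δ4=0100111 | 4Δ
t=1: Δ0=0100111 Δ1=0100110 | 1Δ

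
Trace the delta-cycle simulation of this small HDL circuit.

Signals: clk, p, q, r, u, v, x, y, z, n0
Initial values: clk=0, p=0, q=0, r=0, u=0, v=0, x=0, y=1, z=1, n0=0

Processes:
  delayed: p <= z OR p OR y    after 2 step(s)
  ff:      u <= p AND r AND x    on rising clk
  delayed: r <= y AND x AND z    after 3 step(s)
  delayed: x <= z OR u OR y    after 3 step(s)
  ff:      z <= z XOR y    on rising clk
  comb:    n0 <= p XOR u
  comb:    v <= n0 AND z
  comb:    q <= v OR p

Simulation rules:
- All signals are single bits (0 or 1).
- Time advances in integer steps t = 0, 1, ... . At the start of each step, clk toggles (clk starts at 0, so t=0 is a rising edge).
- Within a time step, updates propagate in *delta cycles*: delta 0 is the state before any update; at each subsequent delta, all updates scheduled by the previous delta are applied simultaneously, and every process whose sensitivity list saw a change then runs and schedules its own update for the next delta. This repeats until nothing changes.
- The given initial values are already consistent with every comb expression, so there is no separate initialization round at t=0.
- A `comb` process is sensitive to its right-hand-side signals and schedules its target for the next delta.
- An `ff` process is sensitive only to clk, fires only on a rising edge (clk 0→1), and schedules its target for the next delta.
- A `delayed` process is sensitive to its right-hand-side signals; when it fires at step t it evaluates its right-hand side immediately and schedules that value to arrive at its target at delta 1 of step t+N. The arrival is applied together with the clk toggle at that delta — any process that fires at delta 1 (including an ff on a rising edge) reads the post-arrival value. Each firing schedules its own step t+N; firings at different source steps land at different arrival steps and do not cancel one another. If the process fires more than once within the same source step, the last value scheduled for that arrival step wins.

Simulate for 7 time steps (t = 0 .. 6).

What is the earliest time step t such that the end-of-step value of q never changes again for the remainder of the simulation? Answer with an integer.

2

[bits: r,v,q,z,x,clk,p,n0,y,u]
t=0: Δ0=0001000010 Δ1=0001010010 Δ2=0000010010 | 2Δ
t=1: Δ0=0000010010 Δ1=0000000010 | 1Δ
t=2: Δ0=0000000010 Δ1=0000011010 Δ2=0011011110 Δ3=0111011110 | 3Δ
t=3: Δ0=0111011110 Δ1=0111101110 | 1Δ
t=4: Δ0=0111101110 Δ1=0111111110 Δ2=0110111110 Δ3=0010111110 | 3Δ
t=5: Δ0=0010111110 Δ1=0010101110 | 1Δ
t=6: Δ0=0010101110 Δ1=1010111110 Δ2=1011111111 Δ3=1111111011 Δ4=1011111011 | 4Δ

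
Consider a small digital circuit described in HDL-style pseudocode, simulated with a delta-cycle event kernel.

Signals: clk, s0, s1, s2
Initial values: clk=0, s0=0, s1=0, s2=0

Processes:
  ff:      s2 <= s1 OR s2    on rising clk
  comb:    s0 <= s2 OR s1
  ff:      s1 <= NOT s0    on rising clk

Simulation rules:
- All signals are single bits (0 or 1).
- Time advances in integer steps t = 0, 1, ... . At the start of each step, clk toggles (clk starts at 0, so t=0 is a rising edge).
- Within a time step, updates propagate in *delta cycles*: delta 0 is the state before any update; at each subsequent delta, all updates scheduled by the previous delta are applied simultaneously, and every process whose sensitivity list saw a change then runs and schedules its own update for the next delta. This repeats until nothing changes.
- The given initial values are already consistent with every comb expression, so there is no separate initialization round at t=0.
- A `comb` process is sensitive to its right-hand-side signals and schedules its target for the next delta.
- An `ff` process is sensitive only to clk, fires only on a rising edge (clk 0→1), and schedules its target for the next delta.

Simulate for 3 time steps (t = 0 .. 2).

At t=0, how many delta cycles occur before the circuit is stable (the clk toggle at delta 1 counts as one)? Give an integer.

t0.Δ0 s2=0 clk=0 s1=0 s0=0
t0.Δ1 s2=0 clk=1 s1=0 s0=0
t0.Δ2 s2=0 clk=1 s1=1 s0=0
t0.Δ3 s2=0 clk=1 s1=1 s0=1
t1.Δ0 s2=0 clk=1 s1=1 s0=1
t1.Δ1 s2=0 clk=0 s1=1 s0=1
t2.Δ0 s2=0 clk=0 s1=1 s0=1
t2.Δ1 s2=0 clk=1 s1=1 s0=1
t2.Δ2 s2=1 clk=1 s1=0 s0=1

3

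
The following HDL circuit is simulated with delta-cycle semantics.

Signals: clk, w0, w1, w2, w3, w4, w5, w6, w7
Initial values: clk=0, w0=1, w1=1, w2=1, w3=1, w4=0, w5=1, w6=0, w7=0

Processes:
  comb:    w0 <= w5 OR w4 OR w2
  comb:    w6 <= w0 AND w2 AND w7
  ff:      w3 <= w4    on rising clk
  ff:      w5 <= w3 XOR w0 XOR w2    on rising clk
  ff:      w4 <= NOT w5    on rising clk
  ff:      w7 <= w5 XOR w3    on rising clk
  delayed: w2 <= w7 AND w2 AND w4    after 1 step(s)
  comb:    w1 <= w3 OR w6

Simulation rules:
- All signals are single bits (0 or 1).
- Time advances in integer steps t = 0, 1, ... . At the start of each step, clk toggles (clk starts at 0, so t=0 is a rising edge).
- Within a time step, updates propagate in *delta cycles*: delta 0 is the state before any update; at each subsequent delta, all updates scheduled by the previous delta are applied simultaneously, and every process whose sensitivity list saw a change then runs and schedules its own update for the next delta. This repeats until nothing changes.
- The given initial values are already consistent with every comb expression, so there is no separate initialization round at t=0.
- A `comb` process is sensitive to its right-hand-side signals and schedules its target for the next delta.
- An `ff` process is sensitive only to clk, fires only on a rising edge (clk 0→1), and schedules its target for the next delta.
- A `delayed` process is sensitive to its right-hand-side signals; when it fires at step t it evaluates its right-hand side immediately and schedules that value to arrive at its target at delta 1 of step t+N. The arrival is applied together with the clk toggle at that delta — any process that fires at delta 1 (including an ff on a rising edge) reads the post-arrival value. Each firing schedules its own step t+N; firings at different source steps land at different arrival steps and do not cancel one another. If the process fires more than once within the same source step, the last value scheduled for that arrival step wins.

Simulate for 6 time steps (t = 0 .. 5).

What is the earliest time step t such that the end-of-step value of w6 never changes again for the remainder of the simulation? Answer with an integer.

t=0 Δ0: w5=1 w1=1 clk=0 w0=1 w7=0 w6=0 w2=1 w3=1 w4=0
  Δ1: clk:0→1
  Δ2: w3:1→0
  Δ3: w1:1→0
  (3Δ to stable)
t=1 Δ0: w5=1 w1=0 clk=1 w0=1 w7=0 w6=0 w2=1 w3=0 w4=0
  Δ1: clk:1→0
  (1Δ to stable)
t=2 Δ0: w5=1 w1=0 clk=0 w0=1 w7=0 w6=0 w2=1 w3=0 w4=0
  Δ1: clk:0→1
  Δ2: w5:1→0, w7:0→1
  Δ3: w6:0→1
  Δ4: w1:0→1
  (4Δ to stable)
t=3 Δ0: w5=0 w1=1 clk=1 w0=1 w7=1 w6=1 w2=1 w3=0 w4=0
  Δ1: clk:1→0, w2:1→0
  Δ2: w0:1→0, w6:1→0
  Δ3: w1:1→0
  (3Δ to stable)
t=4 Δ0: w5=0 w1=0 clk=0 w0=0 w7=1 w6=0 w2=0 w3=0 w4=0
  Δ1: clk:0→1
  Δ2: w7:1→0, w4:0→1
  Δ3: w0:0→1
  (3Δ to stable)
t=5 Δ0: w5=0 w1=0 clk=1 w0=1 w7=0 w6=0 w2=0 w3=0 w4=1
  Δ1: clk:1→0
  (1Δ to stable)

3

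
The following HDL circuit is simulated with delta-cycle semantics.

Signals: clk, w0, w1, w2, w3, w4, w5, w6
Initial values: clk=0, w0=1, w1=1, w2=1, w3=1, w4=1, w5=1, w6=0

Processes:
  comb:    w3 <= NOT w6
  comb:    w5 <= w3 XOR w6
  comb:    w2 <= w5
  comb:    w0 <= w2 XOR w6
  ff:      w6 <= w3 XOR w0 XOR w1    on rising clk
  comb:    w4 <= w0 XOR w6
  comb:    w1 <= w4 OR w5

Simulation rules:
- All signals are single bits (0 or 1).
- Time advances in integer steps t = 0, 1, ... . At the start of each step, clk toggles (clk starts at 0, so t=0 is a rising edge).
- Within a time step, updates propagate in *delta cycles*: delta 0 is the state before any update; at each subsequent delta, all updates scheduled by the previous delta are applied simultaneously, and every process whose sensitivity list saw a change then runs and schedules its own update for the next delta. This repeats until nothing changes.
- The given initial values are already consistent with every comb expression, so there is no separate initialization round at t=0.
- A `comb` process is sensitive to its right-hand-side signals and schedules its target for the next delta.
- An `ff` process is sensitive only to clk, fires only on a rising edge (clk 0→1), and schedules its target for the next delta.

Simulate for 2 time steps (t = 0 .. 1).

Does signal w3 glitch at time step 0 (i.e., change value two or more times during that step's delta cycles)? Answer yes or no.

[bits: w5,w0,w1,clk,w3,w4,w2,w6]
t=0: Δ0=11101110 Δ1=11111110 Δ2=11111111 Δ3=00110011 Δ4=10010101 Δ5=11110111 Δ6=10110011 Δ7=10110111 | 7Δ
t=1: Δ0=10110111 Δ1=10100111 | 1Δ

no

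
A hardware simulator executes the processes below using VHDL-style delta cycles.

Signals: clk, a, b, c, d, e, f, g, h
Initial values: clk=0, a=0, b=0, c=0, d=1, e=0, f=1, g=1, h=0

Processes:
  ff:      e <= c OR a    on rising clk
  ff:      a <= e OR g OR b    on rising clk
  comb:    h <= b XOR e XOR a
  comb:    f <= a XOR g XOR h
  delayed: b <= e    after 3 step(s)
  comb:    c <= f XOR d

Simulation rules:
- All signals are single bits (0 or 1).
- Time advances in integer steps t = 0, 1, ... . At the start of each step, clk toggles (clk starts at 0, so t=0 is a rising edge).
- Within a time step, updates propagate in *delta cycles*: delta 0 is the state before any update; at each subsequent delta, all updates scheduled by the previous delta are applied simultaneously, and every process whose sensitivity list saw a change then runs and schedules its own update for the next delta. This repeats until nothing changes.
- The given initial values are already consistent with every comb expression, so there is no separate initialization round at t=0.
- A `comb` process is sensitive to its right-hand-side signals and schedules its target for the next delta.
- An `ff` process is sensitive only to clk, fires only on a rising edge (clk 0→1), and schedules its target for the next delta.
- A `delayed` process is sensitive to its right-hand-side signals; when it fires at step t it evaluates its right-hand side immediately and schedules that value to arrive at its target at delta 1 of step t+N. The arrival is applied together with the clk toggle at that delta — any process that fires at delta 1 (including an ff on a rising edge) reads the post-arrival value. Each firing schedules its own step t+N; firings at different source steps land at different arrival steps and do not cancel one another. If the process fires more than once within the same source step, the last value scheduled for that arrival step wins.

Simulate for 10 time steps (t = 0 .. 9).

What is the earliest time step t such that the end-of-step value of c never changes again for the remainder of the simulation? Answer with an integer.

5

t0.Δ0 a=0 h=0 e=0 clk=0 d=1 g=1 c=0 f=1 b=0
t0.Δ1 a=0 h=0 e=0 clk=1 d=1 g=1 c=0 f=1 b=0
t0.Δ2 a=1 h=0 e=0 clk=1 d=1 g=1 c=0 f=1 b=0
t0.Δ3 a=1 h=1 e=0 clk=1 d=1 g=1 c=0 f=0 b=0
t0.Δ4 a=1 h=1 e=0 clk=1 d=1 g=1 c=1 f=1 b=0
t0.Δ5 a=1 h=1 e=0 clk=1 d=1 g=1 c=0 f=1 b=0
t1.Δ0 a=1 h=1 e=0 clk=1 d=1 g=1 c=0 f=1 b=0
t1.Δ1 a=1 h=1 e=0 clk=0 d=1 g=1 c=0 f=1 b=0
t2.Δ0 a=1 h=1 e=0 clk=0 d=1 g=1 c=0 f=1 b=0
t2.Δ1 a=1 h=1 e=0 clk=1 d=1 g=1 c=0 f=1 b=0
t2.Δ2 a=1 h=1 e=1 clk=1 d=1 g=1 c=0 f=1 b=0
t2.Δ3 a=1 h=0 e=1 clk=1 d=1 g=1 c=0 f=1 b=0
t2.Δ4 a=1 h=0 e=1 clk=1 d=1 g=1 c=0 f=0 b=0
t2.Δ5 a=1 h=0 e=1 clk=1 d=1 g=1 c=1 f=0 b=0
t3.Δ0 a=1 h=0 e=1 clk=1 d=1 g=1 c=1 f=0 b=0
t3.Δ1 a=1 h=0 e=1 clk=0 d=1 g=1 c=1 f=0 b=0
t4.Δ0 a=1 h=0 e=1 clk=0 d=1 g=1 c=1 f=0 b=0
t4.Δ1 a=1 h=0 e=1 clk=1 d=1 g=1 c=1 f=0 b=0
t5.Δ0 a=1 h=0 e=1 clk=1 d=1 g=1 c=1 f=0 b=0
t5.Δ1 a=1 h=0 e=1 clk=0 d=1 g=1 c=1 f=0 b=1
t5.Δ2 a=1 h=1 e=1 clk=0 d=1 g=1 c=1 f=0 b=1
t5.Δ3 a=1 h=1 e=1 clk=0 d=1 g=1 c=1 f=1 b=1
t5.Δ4 a=1 h=1 e=1 clk=0 d=1 g=1 c=0 f=1 b=1
t6.Δ0 a=1 h=1 e=1 clk=0 d=1 g=1 c=0 f=1 b=1
t6.Δ1 a=1 h=1 e=1 clk=1 d=1 g=1 c=0 f=1 b=1
t7.Δ0 a=1 h=1 e=1 clk=1 d=1 g=1 c=0 f=1 b=1
t7.Δ1 a=1 h=1 e=1 clk=0 d=1 g=1 c=0 f=1 b=1
t8.Δ0 a=1 h=1 e=1 clk=0 d=1 g=1 c=0 f=1 b=1
t8.Δ1 a=1 h=1 e=1 clk=1 d=1 g=1 c=0 f=1 b=1
t9.Δ0 a=1 h=1 e=1 clk=1 d=1 g=1 c=0 f=1 b=1
t9.Δ1 a=1 h=1 e=1 clk=0 d=1 g=1 c=0 f=1 b=1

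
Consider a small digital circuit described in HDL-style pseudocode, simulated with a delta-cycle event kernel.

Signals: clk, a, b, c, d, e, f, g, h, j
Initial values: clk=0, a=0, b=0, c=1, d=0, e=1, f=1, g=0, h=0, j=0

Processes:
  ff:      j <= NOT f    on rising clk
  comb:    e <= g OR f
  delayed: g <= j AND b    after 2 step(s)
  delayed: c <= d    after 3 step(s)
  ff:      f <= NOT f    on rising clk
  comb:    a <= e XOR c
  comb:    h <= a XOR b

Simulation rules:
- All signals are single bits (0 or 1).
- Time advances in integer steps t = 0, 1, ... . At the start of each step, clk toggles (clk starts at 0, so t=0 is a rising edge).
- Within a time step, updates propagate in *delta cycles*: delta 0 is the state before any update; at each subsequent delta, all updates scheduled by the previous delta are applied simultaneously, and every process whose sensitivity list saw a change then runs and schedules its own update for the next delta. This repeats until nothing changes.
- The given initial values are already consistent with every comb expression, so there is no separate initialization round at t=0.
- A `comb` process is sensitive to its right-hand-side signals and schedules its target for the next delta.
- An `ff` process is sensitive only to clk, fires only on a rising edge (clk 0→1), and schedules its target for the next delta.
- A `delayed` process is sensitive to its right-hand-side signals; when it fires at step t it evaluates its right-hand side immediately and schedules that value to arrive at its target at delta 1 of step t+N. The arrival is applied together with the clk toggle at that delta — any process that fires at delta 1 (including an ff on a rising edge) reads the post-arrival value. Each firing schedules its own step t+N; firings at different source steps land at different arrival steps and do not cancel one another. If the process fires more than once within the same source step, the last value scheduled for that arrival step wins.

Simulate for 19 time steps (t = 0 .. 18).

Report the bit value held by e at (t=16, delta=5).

t=0 Δ0: j=0 g=0 a=0 f=1 e=1 d=0 clk=0 b=0 h=0 c=1
  Δ1: clk:0→1
  Δ2: f:1→0
  Δ3: e:1→0
  Δ4: a:0→1
  Δ5: h:0→1
  (5Δ to stable)
t=1 Δ0: j=0 g=0 a=1 f=0 e=0 d=0 clk=1 b=0 h=1 c=1
  Δ1: clk:1→0
  (1Δ to stable)
t=2 Δ0: j=0 g=0 a=1 f=0 e=0 d=0 clk=0 b=0 h=1 c=1
  Δ1: clk:0→1
  Δ2: j:0→1, f:0→1
  Δ3: e:0→1
  Δ4: a:1→0
  Δ5: h:1→0
  (5Δ to stable)
t=3 Δ0: j=1 g=0 a=0 f=1 e=1 d=0 clk=1 b=0 h=0 c=1
  Δ1: clk:1→0
  (1Δ to stable)
t=4 Δ0: j=1 g=0 a=0 f=1 e=1 d=0 clk=0 b=0 h=0 c=1
  Δ1: clk:0→1
  Δ2: j:1→0, f:1→0
  Δ3: e:1→0
  Δ4: a:0→1
  Δ5: h:0→1
  (5Δ to stable)
t=5 Δ0: j=0 g=0 a=1 f=0 e=0 d=0 clk=1 b=0 h=1 c=1
  Δ1: clk:1→0
  (1Δ to stable)
t=6 Δ0: j=0 g=0 a=1 f=0 e=0 d=0 clk=0 b=0 h=1 c=1
  Δ1: clk:0→1
  Δ2: j:0→1, f:0→1
  Δ3: e:0→1
  Δ4: a:1→0
  Δ5: h:1→0
  (5Δ to stable)
t=7 Δ0: j=1 g=0 a=0 f=1 e=1 d=0 clk=1 b=0 h=0 c=1
  Δ1: clk:1→0
  (1Δ to stable)
t=8 Δ0: j=1 g=0 a=0 f=1 e=1 d=0 clk=0 b=0 h=0 c=1
  Δ1: clk:0→1
  Δ2: j:1→0, f:1→0
  Δ3: e:1→0
  Δ4: a:0→1
  Δ5: h:0→1
  (5Δ to stable)
t=9 Δ0: j=0 g=0 a=1 f=0 e=0 d=0 clk=1 b=0 h=1 c=1
  Δ1: clk:1→0
  (1Δ to stable)
t=10 Δ0: j=0 g=0 a=1 f=0 e=0 d=0 clk=0 b=0 h=1 c=1
  Δ1: clk:0→1
  Δ2: j:0→1, f:0→1
  Δ3: e:0→1
  Δ4: a:1→0
  Δ5: h:1→0
  (5Δ to stable)
t=11 Δ0: j=1 g=0 a=0 f=1 e=1 d=0 clk=1 b=0 h=0 c=1
  Δ1: clk:1→0
  (1Δ to stable)
t=12 Δ0: j=1 g=0 a=0 f=1 e=1 d=0 clk=0 b=0 h=0 c=1
  Δ1: clk:0→1
  Δ2: j:1→0, f:1→0
  Δ3: e:1→0
  Δ4: a:0→1
  Δ5: h:0→1
  (5Δ to stable)
t=13 Δ0: j=0 g=0 a=1 f=0 e=0 d=0 clk=1 b=0 h=1 c=1
  Δ1: clk:1→0
  (1Δ to stable)
t=14 Δ0: j=0 g=0 a=1 f=0 e=0 d=0 clk=0 b=0 h=1 c=1
  Δ1: clk:0→1
  Δ2: j:0→1, f:0→1
  Δ3: e:0→1
  Δ4: a:1→0
  Δ5: h:1→0
  (5Δ to stable)
t=15 Δ0: j=1 g=0 a=0 f=1 e=1 d=0 clk=1 b=0 h=0 c=1
  Δ1: clk:1→0
  (1Δ to stable)
t=16 Δ0: j=1 g=0 a=0 f=1 e=1 d=0 clk=0 b=0 h=0 c=1
  Δ1: clk:0→1
  Δ2: j:1→0, f:1→0
  Δ3: e:1→0
  Δ4: a:0→1
  Δ5: h:0→1
  (5Δ to stable)
t=17 Δ0: j=0 g=0 a=1 f=0 e=0 d=0 clk=1 b=0 h=1 c=1
  Δ1: clk:1→0
  (1Δ to stable)
t=18 Δ0: j=0 g=0 a=1 f=0 e=0 d=0 clk=0 b=0 h=1 c=1
  Δ1: clk:0→1
  Δ2: j:0→1, f:0→1
  Δ3: e:0→1
  Δ4: a:1→0
  Δ5: h:1→0
  (5Δ to stable)

0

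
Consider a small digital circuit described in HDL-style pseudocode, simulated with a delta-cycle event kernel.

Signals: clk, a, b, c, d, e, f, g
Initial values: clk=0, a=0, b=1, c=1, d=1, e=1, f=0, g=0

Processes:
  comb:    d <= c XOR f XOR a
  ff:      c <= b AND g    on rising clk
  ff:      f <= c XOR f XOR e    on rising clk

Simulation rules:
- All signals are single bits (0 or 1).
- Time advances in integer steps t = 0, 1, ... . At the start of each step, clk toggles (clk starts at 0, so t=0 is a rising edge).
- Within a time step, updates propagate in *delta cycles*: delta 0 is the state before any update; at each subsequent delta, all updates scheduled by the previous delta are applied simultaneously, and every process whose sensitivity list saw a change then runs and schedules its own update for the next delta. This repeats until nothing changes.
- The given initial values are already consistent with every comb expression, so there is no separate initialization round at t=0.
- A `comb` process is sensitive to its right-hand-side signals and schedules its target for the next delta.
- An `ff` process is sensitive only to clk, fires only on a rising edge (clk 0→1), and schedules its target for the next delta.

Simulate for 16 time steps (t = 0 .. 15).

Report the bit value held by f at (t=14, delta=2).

1

t=0 Δ0: a=0 c=1 e=1 clk=0 f=0 g=0 b=1 d=1
  Δ1: clk:0→1
  Δ2: c:1→0
  Δ3: d:1→0
  (3Δ to stable)
t=1 Δ0: a=0 c=0 e=1 clk=1 f=0 g=0 b=1 d=0
  Δ1: clk:1→0
  (1Δ to stable)
t=2 Δ0: a=0 c=0 e=1 clk=0 f=0 g=0 b=1 d=0
  Δ1: clk:0→1
  Δ2: f:0→1
  Δ3: d:0→1
  (3Δ to stable)
t=3 Δ0: a=0 c=0 e=1 clk=1 f=1 g=0 b=1 d=1
  Δ1: clk:1→0
  (1Δ to stable)
t=4 Δ0: a=0 c=0 e=1 clk=0 f=1 g=0 b=1 d=1
  Δ1: clk:0→1
  Δ2: f:1→0
  Δ3: d:1→0
  (3Δ to stable)
t=5 Δ0: a=0 c=0 e=1 clk=1 f=0 g=0 b=1 d=0
  Δ1: clk:1→0
  (1Δ to stable)
t=6 Δ0: a=0 c=0 e=1 clk=0 f=0 g=0 b=1 d=0
  Δ1: clk:0→1
  Δ2: f:0→1
  Δ3: d:0→1
  (3Δ to stable)
t=7 Δ0: a=0 c=0 e=1 clk=1 f=1 g=0 b=1 d=1
  Δ1: clk:1→0
  (1Δ to stable)
t=8 Δ0: a=0 c=0 e=1 clk=0 f=1 g=0 b=1 d=1
  Δ1: clk:0→1
  Δ2: f:1→0
  Δ3: d:1→0
  (3Δ to stable)
t=9 Δ0: a=0 c=0 e=1 clk=1 f=0 g=0 b=1 d=0
  Δ1: clk:1→0
  (1Δ to stable)
t=10 Δ0: a=0 c=0 e=1 clk=0 f=0 g=0 b=1 d=0
  Δ1: clk:0→1
  Δ2: f:0→1
  Δ3: d:0→1
  (3Δ to stable)
t=11 Δ0: a=0 c=0 e=1 clk=1 f=1 g=0 b=1 d=1
  Δ1: clk:1→0
  (1Δ to stable)
t=12 Δ0: a=0 c=0 e=1 clk=0 f=1 g=0 b=1 d=1
  Δ1: clk:0→1
  Δ2: f:1→0
  Δ3: d:1→0
  (3Δ to stable)
t=13 Δ0: a=0 c=0 e=1 clk=1 f=0 g=0 b=1 d=0
  Δ1: clk:1→0
  (1Δ to stable)
t=14 Δ0: a=0 c=0 e=1 clk=0 f=0 g=0 b=1 d=0
  Δ1: clk:0→1
  Δ2: f:0→1
  Δ3: d:0→1
  (3Δ to stable)
t=15 Δ0: a=0 c=0 e=1 clk=1 f=1 g=0 b=1 d=1
  Δ1: clk:1→0
  (1Δ to stable)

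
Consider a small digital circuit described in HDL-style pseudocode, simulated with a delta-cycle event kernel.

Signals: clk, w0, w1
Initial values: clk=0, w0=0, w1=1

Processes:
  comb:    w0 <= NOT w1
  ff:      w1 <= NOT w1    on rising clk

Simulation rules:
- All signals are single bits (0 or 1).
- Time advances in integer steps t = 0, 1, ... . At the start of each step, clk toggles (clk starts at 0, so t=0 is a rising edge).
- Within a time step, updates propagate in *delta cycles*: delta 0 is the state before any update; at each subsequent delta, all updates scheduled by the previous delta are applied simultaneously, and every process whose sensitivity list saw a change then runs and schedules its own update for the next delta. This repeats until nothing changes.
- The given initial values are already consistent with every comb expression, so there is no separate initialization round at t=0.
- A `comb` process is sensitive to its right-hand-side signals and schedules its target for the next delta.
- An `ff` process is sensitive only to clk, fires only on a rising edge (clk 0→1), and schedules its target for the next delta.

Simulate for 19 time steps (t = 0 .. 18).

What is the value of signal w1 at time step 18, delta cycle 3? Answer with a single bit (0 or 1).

[bits: w1,clk,w0]
t=0: Δ0=100 Δ1=110 Δ2=010 Δ3=011 | 3Δ
t=1: Δ0=011 Δ1=001 | 1Δ
t=2: Δ0=001 Δ1=011 Δ2=111 Δ3=110 | 3Δ
t=3: Δ0=110 Δ1=100 | 1Δ
t=4: Δ0=100 Δ1=110 Δ2=010 Δ3=011 | 3Δ
t=5: Δ0=011 Δ1=001 | 1Δ
t=6: Δ0=001 Δ1=011 Δ2=111 Δ3=110 | 3Δ
t=7: Δ0=110 Δ1=100 | 1Δ
t=8: Δ0=100 Δ1=110 Δ2=010 Δ3=011 | 3Δ
t=9: Δ0=011 Δ1=001 | 1Δ
t=10: Δ0=001 Δ1=011 Δ2=111 Δ3=110 | 3Δ
t=11: Δ0=110 Δ1=100 | 1Δ
t=12: Δ0=100 Δ1=110 Δ2=010 Δ3=011 | 3Δ
t=13: Δ0=011 Δ1=001 | 1Δ
t=14: Δ0=001 Δ1=011 Δ2=111 Δ3=110 | 3Δ
t=15: Δ0=110 Δ1=100 | 1Δ
t=16: Δ0=100 Δ1=110 Δ2=010 Δ3=011 | 3Δ
t=17: Δ0=011 Δ1=001 | 1Δ
t=18: Δ0=001 Δ1=011 Δ2=111 Δ3=110 | 3Δ

1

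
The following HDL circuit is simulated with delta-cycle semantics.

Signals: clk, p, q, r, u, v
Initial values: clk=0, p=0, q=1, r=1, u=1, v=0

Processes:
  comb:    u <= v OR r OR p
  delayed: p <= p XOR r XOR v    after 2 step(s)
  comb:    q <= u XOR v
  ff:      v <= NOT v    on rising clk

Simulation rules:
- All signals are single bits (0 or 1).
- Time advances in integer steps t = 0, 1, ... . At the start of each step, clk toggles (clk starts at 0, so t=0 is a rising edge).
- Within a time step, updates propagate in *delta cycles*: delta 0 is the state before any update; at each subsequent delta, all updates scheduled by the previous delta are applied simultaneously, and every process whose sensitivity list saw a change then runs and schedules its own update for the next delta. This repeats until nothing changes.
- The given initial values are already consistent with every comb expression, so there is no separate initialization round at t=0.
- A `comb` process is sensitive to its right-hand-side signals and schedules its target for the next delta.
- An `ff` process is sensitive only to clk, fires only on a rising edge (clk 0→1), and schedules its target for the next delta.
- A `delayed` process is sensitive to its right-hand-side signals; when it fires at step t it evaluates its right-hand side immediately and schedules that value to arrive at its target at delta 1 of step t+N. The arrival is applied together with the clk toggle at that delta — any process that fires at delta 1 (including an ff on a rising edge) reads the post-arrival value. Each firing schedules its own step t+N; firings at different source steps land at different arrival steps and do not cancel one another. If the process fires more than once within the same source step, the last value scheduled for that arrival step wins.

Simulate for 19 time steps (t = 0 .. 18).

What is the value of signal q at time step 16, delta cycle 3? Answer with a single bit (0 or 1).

0

t0.Δ0 q=1 v=0 r=1 clk=0 u=1 p=0
t0.Δ1 q=1 v=0 r=1 clk=1 u=1 p=0
t0.Δ2 q=1 v=1 r=1 clk=1 u=1 p=0
t0.Δ3 q=0 v=1 r=1 clk=1 u=1 p=0
t1.Δ0 q=0 v=1 r=1 clk=1 u=1 p=0
t1.Δ1 q=0 v=1 r=1 clk=0 u=1 p=0
t2.Δ0 q=0 v=1 r=1 clk=0 u=1 p=0
t2.Δ1 q=0 v=1 r=1 clk=1 u=1 p=0
t2.Δ2 q=0 v=0 r=1 clk=1 u=1 p=0
t2.Δ3 q=1 v=0 r=1 clk=1 u=1 p=0
t3.Δ0 q=1 v=0 r=1 clk=1 u=1 p=0
t3.Δ1 q=1 v=0 r=1 clk=0 u=1 p=0
t4.Δ0 q=1 v=0 r=1 clk=0 u=1 p=0
t4.Δ1 q=1 v=0 r=1 clk=1 u=1 p=1
t4.Δ2 q=1 v=1 r=1 clk=1 u=1 p=1
t4.Δ3 q=0 v=1 r=1 clk=1 u=1 p=1
t5.Δ0 q=0 v=1 r=1 clk=1 u=1 p=1
t5.Δ1 q=0 v=1 r=1 clk=0 u=1 p=1
t6.Δ0 q=0 v=1 r=1 clk=0 u=1 p=1
t6.Δ1 q=0 v=1 r=1 clk=1 u=1 p=1
t6.Δ2 q=0 v=0 r=1 clk=1 u=1 p=1
t6.Δ3 q=1 v=0 r=1 clk=1 u=1 p=1
t7.Δ0 q=1 v=0 r=1 clk=1 u=1 p=1
t7.Δ1 q=1 v=0 r=1 clk=0 u=1 p=1
t8.Δ0 q=1 v=0 r=1 clk=0 u=1 p=1
t8.Δ1 q=1 v=0 r=1 clk=1 u=1 p=0
t8.Δ2 q=1 v=1 r=1 clk=1 u=1 p=0
t8.Δ3 q=0 v=1 r=1 clk=1 u=1 p=0
t9.Δ0 q=0 v=1 r=1 clk=1 u=1 p=0
t9.Δ1 q=0 v=1 r=1 clk=0 u=1 p=0
t10.Δ0 q=0 v=1 r=1 clk=0 u=1 p=0
t10.Δ1 q=0 v=1 r=1 clk=1 u=1 p=0
t10.Δ2 q=0 v=0 r=1 clk=1 u=1 p=0
t10.Δ3 q=1 v=0 r=1 clk=1 u=1 p=0
t11.Δ0 q=1 v=0 r=1 clk=1 u=1 p=0
t11.Δ1 q=1 v=0 r=1 clk=0 u=1 p=0
t12.Δ0 q=1 v=0 r=1 clk=0 u=1 p=0
t12.Δ1 q=1 v=0 r=1 clk=1 u=1 p=1
t12.Δ2 q=1 v=1 r=1 clk=1 u=1 p=1
t12.Δ3 q=0 v=1 r=1 clk=1 u=1 p=1
t13.Δ0 q=0 v=1 r=1 clk=1 u=1 p=1
t13.Δ1 q=0 v=1 r=1 clk=0 u=1 p=1
t14.Δ0 q=0 v=1 r=1 clk=0 u=1 p=1
t14.Δ1 q=0 v=1 r=1 clk=1 u=1 p=1
t14.Δ2 q=0 v=0 r=1 clk=1 u=1 p=1
t14.Δ3 q=1 v=0 r=1 clk=1 u=1 p=1
t15.Δ0 q=1 v=0 r=1 clk=1 u=1 p=1
t15.Δ1 q=1 v=0 r=1 clk=0 u=1 p=1
t16.Δ0 q=1 v=0 r=1 clk=0 u=1 p=1
t16.Δ1 q=1 v=0 r=1 clk=1 u=1 p=0
t16.Δ2 q=1 v=1 r=1 clk=1 u=1 p=0
t16.Δ3 q=0 v=1 r=1 clk=1 u=1 p=0
t17.Δ0 q=0 v=1 r=1 clk=1 u=1 p=0
t17.Δ1 q=0 v=1 r=1 clk=0 u=1 p=0
t18.Δ0 q=0 v=1 r=1 clk=0 u=1 p=0
t18.Δ1 q=0 v=1 r=1 clk=1 u=1 p=0
t18.Δ2 q=0 v=0 r=1 clk=1 u=1 p=0
t18.Δ3 q=1 v=0 r=1 clk=1 u=1 p=0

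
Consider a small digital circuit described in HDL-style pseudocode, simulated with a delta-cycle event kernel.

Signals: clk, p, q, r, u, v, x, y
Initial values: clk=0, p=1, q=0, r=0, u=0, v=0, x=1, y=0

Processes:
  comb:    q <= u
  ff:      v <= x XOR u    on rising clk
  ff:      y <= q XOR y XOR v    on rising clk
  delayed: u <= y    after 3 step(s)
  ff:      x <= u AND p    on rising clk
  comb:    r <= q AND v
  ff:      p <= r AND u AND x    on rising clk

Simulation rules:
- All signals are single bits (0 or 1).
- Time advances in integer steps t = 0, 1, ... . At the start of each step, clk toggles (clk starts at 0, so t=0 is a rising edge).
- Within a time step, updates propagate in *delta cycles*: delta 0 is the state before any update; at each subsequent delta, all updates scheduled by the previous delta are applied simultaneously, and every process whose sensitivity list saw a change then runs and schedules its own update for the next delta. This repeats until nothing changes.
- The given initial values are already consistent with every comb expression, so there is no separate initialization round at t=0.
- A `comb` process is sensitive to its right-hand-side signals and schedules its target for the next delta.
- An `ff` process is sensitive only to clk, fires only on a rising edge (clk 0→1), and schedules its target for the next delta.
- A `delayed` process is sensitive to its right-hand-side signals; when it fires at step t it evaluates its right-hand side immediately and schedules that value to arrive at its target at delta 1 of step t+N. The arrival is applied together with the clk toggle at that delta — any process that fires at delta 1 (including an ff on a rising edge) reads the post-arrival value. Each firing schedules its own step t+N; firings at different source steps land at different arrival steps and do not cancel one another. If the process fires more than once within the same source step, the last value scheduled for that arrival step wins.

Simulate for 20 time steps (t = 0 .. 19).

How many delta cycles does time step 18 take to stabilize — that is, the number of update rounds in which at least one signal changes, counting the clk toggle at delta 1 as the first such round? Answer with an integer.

t0.Δ0 u=0 y=0 v=0 r=0 clk=0 p=1 q=0 x=1
t0.Δ1 u=0 y=0 v=0 r=0 clk=1 p=1 q=0 x=1
t0.Δ2 u=0 y=0 v=1 r=0 clk=1 p=0 q=0 x=0
t1.Δ0 u=0 y=0 v=1 r=0 clk=1 p=0 q=0 x=0
t1.Δ1 u=0 y=0 v=1 r=0 clk=0 p=0 q=0 x=0
t2.Δ0 u=0 y=0 v=1 r=0 clk=0 p=0 q=0 x=0
t2.Δ1 u=0 y=0 v=1 r=0 clk=1 p=0 q=0 x=0
t2.Δ2 u=0 y=1 v=0 r=0 clk=1 p=0 q=0 x=0
t3.Δ0 u=0 y=1 v=0 r=0 clk=1 p=0 q=0 x=0
t3.Δ1 u=0 y=1 v=0 r=0 clk=0 p=0 q=0 x=0
t4.Δ0 u=0 y=1 v=0 r=0 clk=0 p=0 q=0 x=0
t4.Δ1 u=0 y=1 v=0 r=0 clk=1 p=0 q=0 x=0
t5.Δ0 u=0 y=1 v=0 r=0 clk=1 p=0 q=0 x=0
t5.Δ1 u=1 y=1 v=0 r=0 clk=0 p=0 q=0 x=0
t5.Δ2 u=1 y=1 v=0 r=0 clk=0 p=0 q=1 x=0
t6.Δ0 u=1 y=1 v=0 r=0 clk=0 p=0 q=1 x=0
t6.Δ1 u=1 y=1 v=0 r=0 clk=1 p=0 q=1 x=0
t6.Δ2 u=1 y=0 v=1 r=0 clk=1 p=0 q=1 x=0
t6.Δ3 u=1 y=0 v=1 r=1 clk=1 p=0 q=1 x=0
t7.Δ0 u=1 y=0 v=1 r=1 clk=1 p=0 q=1 x=0
t7.Δ1 u=1 y=0 v=1 r=1 clk=0 p=0 q=1 x=0
t8.Δ0 u=1 y=0 v=1 r=1 clk=0 p=0 q=1 x=0
t8.Δ1 u=1 y=0 v=1 r=1 clk=1 p=0 q=1 x=0
t9.Δ0 u=1 y=0 v=1 r=1 clk=1 p=0 q=1 x=0
t9.Δ1 u=0 y=0 v=1 r=1 clk=0 p=0 q=1 x=0
t9.Δ2 u=0 y=0 v=1 r=1 clk=0 p=0 q=0 x=0
t9.Δ3 u=0 y=0 v=1 r=0 clk=0 p=0 q=0 x=0
t10.Δ0 u=0 y=0 v=1 r=0 clk=0 p=0 q=0 x=0
t10.Δ1 u=0 y=0 v=1 r=0 clk=1 p=0 q=0 x=0
t10.Δ2 u=0 y=1 v=0 r=0 clk=1 p=0 q=0 x=0
t11.Δ0 u=0 y=1 v=0 r=0 clk=1 p=0 q=0 x=0
t11.Δ1 u=0 y=1 v=0 r=0 clk=0 p=0 q=0 x=0
t12.Δ0 u=0 y=1 v=0 r=0 clk=0 p=0 q=0 x=0
t12.Δ1 u=0 y=1 v=0 r=0 clk=1 p=0 q=0 x=0
t13.Δ0 u=0 y=1 v=0 r=0 clk=1 p=0 q=0 x=0
t13.Δ1 u=1 y=1 v=0 r=0 clk=0 p=0 q=0 x=0
t13.Δ2 u=1 y=1 v=0 r=0 clk=0 p=0 q=1 x=0
t14.Δ0 u=1 y=1 v=0 r=0 clk=0 p=0 q=1 x=0
t14.Δ1 u=1 y=1 v=0 r=0 clk=1 p=0 q=1 x=0
t14.Δ2 u=1 y=0 v=1 r=0 clk=1 p=0 q=1 x=0
t14.Δ3 u=1 y=0 v=1 r=1 clk=1 p=0 q=1 x=0
t15.Δ0 u=1 y=0 v=1 r=1 clk=1 p=0 q=1 x=0
t15.Δ1 u=1 y=0 v=1 r=1 clk=0 p=0 q=1 x=0
t16.Δ0 u=1 y=0 v=1 r=1 clk=0 p=0 q=1 x=0
t16.Δ1 u=1 y=0 v=1 r=1 clk=1 p=0 q=1 x=0
t17.Δ0 u=1 y=0 v=1 r=1 clk=1 p=0 q=1 x=0
t17.Δ1 u=0 y=0 v=1 r=1 clk=0 p=0 q=1 x=0
t17.Δ2 u=0 y=0 v=1 r=1 clk=0 p=0 q=0 x=0
t17.Δ3 u=0 y=0 v=1 r=0 clk=0 p=0 q=0 x=0
t18.Δ0 u=0 y=0 v=1 r=0 clk=0 p=0 q=0 x=0
t18.Δ1 u=0 y=0 v=1 r=0 clk=1 p=0 q=0 x=0
t18.Δ2 u=0 y=1 v=0 r=0 clk=1 p=0 q=0 x=0
t19.Δ0 u=0 y=1 v=0 r=0 clk=1 p=0 q=0 x=0
t19.Δ1 u=0 y=1 v=0 r=0 clk=0 p=0 q=0 x=0

2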